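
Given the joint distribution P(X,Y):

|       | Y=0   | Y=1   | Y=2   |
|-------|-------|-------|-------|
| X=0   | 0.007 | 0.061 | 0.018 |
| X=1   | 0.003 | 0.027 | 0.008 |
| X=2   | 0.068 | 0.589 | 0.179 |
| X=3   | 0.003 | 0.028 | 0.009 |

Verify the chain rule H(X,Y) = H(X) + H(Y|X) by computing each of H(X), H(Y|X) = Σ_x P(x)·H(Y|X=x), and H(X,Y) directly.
H(X) = 0.8855 bits, H(Y|X) = 1.1252 bits, H(X,Y) = 2.0107 bits

Marginal of X (row sums):
  P(X=0) = 0.007 + 0.061 + 0.018 = 0.086
  P(X=1) = 0.003 + 0.027 + 0.008 = 0.038
  P(X=2) = 0.068 + 0.589 + 0.179 = 0.836
  P(X=3) = 0.003 + 0.028 + 0.009 = 0.040
H(X) = -[0.086·log₂(0.086) + 0.038·log₂(0.038) + 0.836·log₂(0.836) + 0.040·log₂(0.040)]
  = 0.30440 + 0.17928 + 0.21604 + 0.18575 = 0.8855 bits

H(Y|X) = Σ_x P(x)·H(Y|X=x):
  X=0: P(X=0) = 0.086, P(Y|X=0) = (7/86, 61/86, 9/43) → H(Y|X=0) = 1.11830
  X=1: P(X=1) = 0.038, P(Y|X=1) = (3/38, 27/38, 4/19) → H(Y|X=1) = 1.11275
  X=2: P(X=2) = 0.836, P(Y|X=2) = (17/209, 31/44, 179/836) → H(Y|X=2) = 1.12650
  X=3: P(X=3) = 0.040, P(Y|X=3) = (3/40, 7/10, 9/40) → H(Y|X=3) = 1.12467
H(Y|X) = 0.086·1.11830 + 0.038·1.11275 + 0.836·1.12650 + 0.040·1.12467 = 1.1252 bits

H(X,Y) = -Σ_{x,y} P(x,y) log₂ P(x,y). Per-cell terms -P(x,y)·log₂P(x,y):
  X=0: 0.05011, 0.24614, 0.10433
  X=1: 0.02514, 0.14069, 0.05573
  X=2: 0.26373, 0.44980, 0.44427
  X=3: 0.02514, 0.14444, 0.06116
Sum of the 12 terms: H(X,Y) = 2.0107 bits

Chain rule check:
  H(X) + H(Y|X) = 0.8855 + 1.1252 = 2.0107 bits
  H(X,Y) = 2.0107 bits
✓ Chain rule verified.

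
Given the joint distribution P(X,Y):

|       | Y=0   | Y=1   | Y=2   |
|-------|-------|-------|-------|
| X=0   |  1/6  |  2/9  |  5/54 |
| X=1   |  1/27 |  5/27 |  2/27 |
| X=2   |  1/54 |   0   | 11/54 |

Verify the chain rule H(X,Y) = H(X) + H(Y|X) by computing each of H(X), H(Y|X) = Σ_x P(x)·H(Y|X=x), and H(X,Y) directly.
H(X) = 1.5099 bits, H(Y|X) = 1.2000 bits, H(X,Y) = 2.7099 bits

Marginal of X (row sums):
  P(X=0) = 1/6 + 2/9 + 5/54 = 13/27
  P(X=1) = 1/27 + 5/27 + 2/27 = 8/27
  P(X=2) = 1/54 + 0 + 11/54 = 2/9
H(X) = -[(13/27)·log₂(13/27) + (8/27)·log₂(8/27) + (2/9)·log₂(2/9)]
  = 0.50770 + 0.51997 + 0.48221 = 1.5099 bits

H(Y|X) = Σ_x P(x)·H(Y|X=x):
  X=0: P(X=0) = 13/27, P(Y|X=0) = (9/26, 6/13, 5/26) → H(Y|X=0) = 1.50204
  X=1: P(X=1) = 8/27, P(Y|X=1) = (1/8, 5/8, 1/4) → H(Y|X=1) = 1.29879
  X=2: P(X=2) = 2/9, P(Y|X=2) = (1/12, 0, 11/12) → H(Y|X=2) = 0.41382
H(Y|X) = (13/27)·1.50204 + (8/27)·1.29879 + (2/9)·0.41382 = 1.2000 bits

H(X,Y) = -Σ_{x,y} P(x,y) log₂ P(x,y). Per-cell terms -P(x,y)·log₂P(x,y):
  X=0: 0.43083, 0.48221, 0.31787
  X=1: 0.17611, 0.45055, 0.27814
  X=2: 0.10657, 0.00000, 0.46759
  (cells with P = 0 contribute 0)
Sum of the 9 terms: H(X,Y) = 2.7099 bits

Chain rule check:
  H(X) + H(Y|X) = 1.5099 + 1.2000 = 2.7099 bits
  H(X,Y) = 2.7099 bits
✓ Chain rule verified.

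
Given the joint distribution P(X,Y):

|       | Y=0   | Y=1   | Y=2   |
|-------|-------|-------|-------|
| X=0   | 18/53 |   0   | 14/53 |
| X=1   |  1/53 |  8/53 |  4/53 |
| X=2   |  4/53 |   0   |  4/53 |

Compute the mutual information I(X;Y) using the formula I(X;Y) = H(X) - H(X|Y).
0.4092 bits

I(X;Y) = H(X) - H(X|Y)

Marginal of X (row sums):
  P(X=0) = 18/53 + 0 + 14/53 = 32/53
  P(X=1) = 1/53 + 8/53 + 4/53 = 13/53
  P(X=2) = 4/53 + 0 + 4/53 = 8/53
H(X) = -[(32/53)·log₂(32/53) + (13/53)·log₂(13/53) + (8/53)·log₂(8/53)]
  = 0.439499 + 0.497307 + 0.411762 = 1.34857 bits

Marginal of Y (column sums):
  P(Y=0) = 18/53 + 1/53 + 4/53 = 23/53
  P(Y=1) = 0 + 8/53 + 0 = 8/53
  P(Y=2) = 14/53 + 4/53 + 4/53 = 22/53
H(X|Y) = Σ_y P(y)·H(X|Y=y):
  Y=0: P(Y=0) = 23/53, P(X|Y=0) = (18/23, 1/23, 4/23) → H(X|Y=0) = 0.912316
  Y=1: P(Y=1) = 8/53, P(X|Y=1) = (0, 1, 0) → H(X|Y=1) = 0.000000
  Y=2: P(Y=2) = 22/53, P(X|Y=2) = (7/11, 2/11, 2/11) → H(X|Y=2) = 1.309297
H(X|Y) = (23/53)·0.912316 + (8/53)·0.000000 + (22/53)·1.309297 = 0.93939 bits

I(X;Y) = H(X) - H(X|Y) = 1.34857 - 0.93939 = 0.4092 bits

Cross-check via I(X;Y) = H(X) + H(Y) - H(X,Y): computing H(Y) from the column sums and H(X,Y) from the 9 cells in the same way gives H(Y) = 1.46095 bits and H(X,Y) = 2.40034 bits, so
I(X;Y) = 1.34857 + 1.46095 - 2.40034 = 0.4092 bits ✓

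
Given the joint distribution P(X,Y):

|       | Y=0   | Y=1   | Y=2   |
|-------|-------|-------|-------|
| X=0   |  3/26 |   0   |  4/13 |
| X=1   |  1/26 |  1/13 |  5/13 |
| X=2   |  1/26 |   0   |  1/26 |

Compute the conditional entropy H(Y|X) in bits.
0.9302 bits

H(Y|X) = H(X,Y) - H(X)

H(X,Y) = -Σ_{x,y} P(x,y) log₂ P(x,y). Per-cell terms -P(x,y)·log₂P(x,y):
  X=0: 0.35948, 0.00000, 0.52321
  X=1: 0.18079, 0.28465, 0.53020
  X=2: 0.18079, 0.00000, 0.18079
  (cells with P = 0 contribute 0)
Sum of the 9 terms: H(X,Y) = 2.2399 bits

Marginal of X (row sums):
  P(X=0) = 3/26 + 0 + 4/13 = 11/26
  P(X=1) = 1/26 + 1/13 + 5/13 = 1/2
  P(X=2) = 1/26 + 0 + 1/26 = 1/13
H(X) = -[(11/26)·log₂(11/26) + (1/2)·log₂(1/2) + (1/13)·log₂(1/13)]
  = 0.52504 + 0.50000 + 0.28465 = 1.3097 bits

H(Y|X) = H(X,Y) - H(X) = 2.2399 - 1.3097 = 0.9302 bits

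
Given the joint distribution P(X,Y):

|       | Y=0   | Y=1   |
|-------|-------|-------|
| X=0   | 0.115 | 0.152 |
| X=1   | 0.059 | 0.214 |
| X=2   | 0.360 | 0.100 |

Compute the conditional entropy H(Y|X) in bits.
0.8163 bits

H(Y|X) = H(X,Y) - H(X)

H(X,Y) = -Σ_{x,y} P(x,y) log₂ P(x,y). Per-cell terms -P(x,y)·log₂P(x,y):
  X=0: 0.358834, 0.413114
  X=1: 0.240905, 0.476004
  X=2: 0.530615, 0.332193
Sum of the 6 terms: H(X,Y) = 2.351665 bits

Marginal of X (row sums):
  P(X=0) = 0.115 + 0.152 = 0.267
  P(X=1) = 0.059 + 0.214 = 0.273
  P(X=2) = 0.360 + 0.100 = 0.460
H(X) = -[0.267·log₂(0.267) + 0.273·log₂(0.273) + 0.460·log₂(0.460)]
  = 0.508659 + 0.511336 + 0.515335 = 1.535330 bits

H(Y|X) = H(X,Y) - H(X) = 2.351665 - 1.535330 = 0.8163 bits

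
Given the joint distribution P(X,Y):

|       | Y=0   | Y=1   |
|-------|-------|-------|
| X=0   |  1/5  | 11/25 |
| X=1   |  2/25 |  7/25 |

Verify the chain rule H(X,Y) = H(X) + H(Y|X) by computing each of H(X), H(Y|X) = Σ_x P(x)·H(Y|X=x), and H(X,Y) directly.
H(X) = 0.9427 bits, H(Y|X) = 0.8486 bits, H(X,Y) = 1.7913 bits

Marginal of X (row sums):
  P(X=0) = 1/5 + 11/25 = 16/25
  P(X=1) = 2/25 + 7/25 = 9/25
H(X) = -[(16/25)·log₂(16/25) + (9/25)·log₂(9/25)]
  = 0.41207 + 0.53062 = 0.9427 bits

H(Y|X) = Σ_x P(x)·H(Y|X=x):
  X=0: P(X=0) = 16/25, P(Y|X=0) = (5/16, 11/16) → H(Y|X=0) = 0.89604
  X=1: P(X=1) = 9/25, P(Y|X=1) = (2/9, 7/9) → H(Y|X=1) = 0.76420
H(Y|X) = (16/25)·0.89604 + (9/25)·0.76420 = 0.8486 bits

H(X,Y) = -Σ_{x,y} P(x,y) log₂ P(x,y). Per-cell terms -P(x,y)·log₂P(x,y):
  X=0: 0.46439, 0.52115
  X=1: 0.29151, 0.51422
Sum of the 4 terms: H(X,Y) = 1.7913 bits

Chain rule check:
  H(X) + H(Y|X) = 0.9427 + 0.8486 = 1.7913 bits
  H(X,Y) = 1.7913 bits
✓ Chain rule verified.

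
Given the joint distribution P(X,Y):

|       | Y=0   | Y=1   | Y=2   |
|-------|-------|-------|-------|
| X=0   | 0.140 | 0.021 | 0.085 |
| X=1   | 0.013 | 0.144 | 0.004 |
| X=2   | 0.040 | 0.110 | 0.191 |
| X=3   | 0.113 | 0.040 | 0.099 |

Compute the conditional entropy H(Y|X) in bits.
1.2438 bits

H(Y|X) = H(X,Y) - H(X)

H(X,Y) = -Σ_{x,y} P(x,y) log₂ P(x,y). Per-cell terms -P(x,y)·log₂P(x,y):
  X=0: 0.39711, 0.11704, 0.30229
  X=1: 0.08145, 0.40260, 0.03186
  X=2: 0.18575, 0.35029, 0.45618
  X=3: 0.35545, 0.18575, 0.33031
Sum of the 12 terms: H(X,Y) = 3.1961 bits

Marginal of X (row sums):
  P(X=0) = 0.140 + 0.021 + 0.085 = 0.246
  P(X=1) = 0.013 + 0.144 + 0.004 = 0.161
  P(X=2) = 0.040 + 0.110 + 0.191 = 0.341
  P(X=3) = 0.113 + 0.040 + 0.099 = 0.252
H(X) = -[0.246·log₂(0.246) + 0.161·log₂(0.161) + 0.341·log₂(0.341) + 0.252·log₂(0.252)]
  = 0.49772 + 0.42421 + 0.52929 + 0.50110 = 1.9523 bits

H(Y|X) = H(X,Y) - H(X) = 3.1961 - 1.9523 = 1.2438 bits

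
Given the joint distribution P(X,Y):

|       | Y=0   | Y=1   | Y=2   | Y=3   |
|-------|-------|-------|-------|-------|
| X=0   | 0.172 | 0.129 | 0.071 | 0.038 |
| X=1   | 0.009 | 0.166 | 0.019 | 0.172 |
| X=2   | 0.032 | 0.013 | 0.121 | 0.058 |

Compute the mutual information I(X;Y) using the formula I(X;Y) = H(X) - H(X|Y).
0.3708 bits

I(X;Y) = H(X) - H(X|Y)

Marginal of X (row sums):
  P(X=0) = 0.172 + 0.129 + 0.071 + 0.038 = 0.410
  P(X=1) = 0.009 + 0.166 + 0.019 + 0.172 = 0.366
  P(X=2) = 0.032 + 0.013 + 0.121 + 0.058 = 0.224
H(X) = -[0.410·log₂(0.410) + 0.366·log₂(0.366) + 0.224·log₂(0.224)]
  = 0.5274 + 0.5307 + 0.4835 = 1.5416 bits

Marginal of Y (column sums):
  P(Y=0) = 0.172 + 0.009 + 0.032 = 0.213
  P(Y=1) = 0.129 + 0.166 + 0.013 = 0.308
  P(Y=2) = 0.071 + 0.019 + 0.121 = 0.211
  P(Y=3) = 0.038 + 0.172 + 0.058 = 0.268
H(X|Y) = Σ_y P(y)·H(X|Y=y):
  Y=0: P(Y=0) = 0.213, P(X|Y=0) = (172/213, 3/71, 32/213) → H(X|Y=0) = 0.8528
  Y=1: P(Y=1) = 0.308, P(X|Y=1) = (129/308, 83/154, 13/308) → H(X|Y=1) = 1.1992
  Y=2: P(Y=2) = 0.211, P(X|Y=2) = (71/211, 19/211, 121/211) → H(X|Y=2) = 1.3015
  Y=3: P(Y=3) = 0.268, P(X|Y=3) = (19/134, 43/67, 29/134) → H(X|Y=3) = 1.2881
H(X|Y) = 0.213·0.8528 + 0.308·1.1992 + 0.211·1.3015 + 0.268·1.2881 = 1.1708 bits

I(X;Y) = H(X) - H(X|Y) = 1.5416 - 1.1708 = 0.3708 bits

Cross-check via I(X;Y) = H(X) + H(Y) - H(X,Y): computing H(Y) from the column sums and H(X,Y) from the 12 cells in the same way gives H(Y) = 1.9813 bits and H(X,Y) = 3.1521 bits, so
I(X;Y) = 1.5416 + 1.9813 - 3.1521 = 0.3708 bits ✓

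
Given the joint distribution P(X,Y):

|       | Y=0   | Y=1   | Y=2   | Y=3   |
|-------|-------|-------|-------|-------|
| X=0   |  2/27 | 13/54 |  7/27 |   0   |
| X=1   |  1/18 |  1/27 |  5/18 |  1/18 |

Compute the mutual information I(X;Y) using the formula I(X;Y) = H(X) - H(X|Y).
0.1625 bits

I(X;Y) = H(X) - H(X|Y)

Marginal of X (row sums):
  P(X=0) = 2/27 + 13/54 + 7/27 + 0 = 31/54
  P(X=1) = 1/18 + 1/27 + 5/18 + 1/18 = 23/54
H(X) = -[(31/54)·log₂(31/54) + (23/54)·log₂(23/54)]
  = 0.4596561 + 0.5244535 = 0.984110 bits

Marginal of Y (column sums):
  P(Y=0) = 2/27 + 1/18 = 7/54
  P(Y=1) = 13/54 + 1/27 = 5/18
  P(Y=2) = 7/27 + 5/18 = 29/54
  P(Y=3) = 0 + 1/18 = 1/18
H(X|Y) = Σ_y P(y)·H(X|Y=y):
  Y=0: P(Y=0) = 7/54, P(X|Y=0) = (4/7, 3/7) → H(X|Y=0) = 0.9852281
  Y=1: P(Y=1) = 5/18, P(X|Y=1) = (13/15, 2/15) → H(X|Y=1) = 0.5665095
  Y=2: P(Y=2) = 29/54, P(X|Y=2) = (14/29, 15/29) → H(X|Y=2) = 0.9991421
  Y=3: P(Y=3) = 1/18, P(X|Y=3) = (0, 1) → H(X|Y=3) = 0.0000000
H(X|Y) = (7/54)·0.9852281 + (5/18)·0.5665095 + (29/54)·0.9991421 + (1/18)·0.0000000 = 0.821655 bits

I(X;Y) = H(X) - H(X|Y) = 0.984110 - 0.821655 = 0.1625 bits

Cross-check via I(X;Y) = H(X) + H(Y) - H(X,Y): computing H(Y) from the column sums and H(X,Y) from the 8 cells in the same way gives H(Y) = 1.608755 bits and H(X,Y) = 2.430409 bits, so
I(X;Y) = 0.984110 + 1.608755 - 2.430409 = 0.1625 bits ✓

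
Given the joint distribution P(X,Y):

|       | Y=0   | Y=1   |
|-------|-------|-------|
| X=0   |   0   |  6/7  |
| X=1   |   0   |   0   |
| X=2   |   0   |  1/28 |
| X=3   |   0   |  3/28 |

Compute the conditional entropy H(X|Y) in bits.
0.7076 bits

H(X|Y) = H(X,Y) - H(Y)

H(X,Y) = -Σ_{x,y} P(x,y) log₂ P(x,y). Per-cell terms -P(x,y)·log₂P(x,y):
  X=0: 0.0000, 0.1906
  X=1: 0.0000, 0.0000
  X=2: 0.0000, 0.1717
  X=3: 0.0000, 0.3453
  (cells with P = 0 contribute 0)
Sum of the 8 terms: H(X,Y) = 0.7076 bits

Marginal of Y (column sums):
  P(Y=0) = 0 + 0 + 0 + 0 = 0
  P(Y=1) = 6/7 + 0 + 1/28 + 3/28 = 1
H(Y) = -[1·log₂(1)]   (outcomes with P = 0 contribute 0)
  = 0.0000 bits

H(X|Y) = H(X,Y) - H(Y) = 0.7076 - 0.0000 = 0.7076 bits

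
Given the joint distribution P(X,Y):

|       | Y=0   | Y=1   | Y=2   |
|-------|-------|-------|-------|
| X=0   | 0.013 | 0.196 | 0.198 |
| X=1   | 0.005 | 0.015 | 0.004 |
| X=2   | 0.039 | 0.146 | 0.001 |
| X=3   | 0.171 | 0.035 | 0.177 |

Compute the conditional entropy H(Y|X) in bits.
1.1722 bits

H(Y|X) = H(X,Y) - H(X)

H(X,Y) = -Σ_{x,y} P(x,y) log₂ P(x,y). Per-cell terms -P(x,y)·log₂P(x,y):
  X=0: 0.0814, 0.4608, 0.4626
  X=1: 0.0382, 0.0909, 0.0319
  X=2: 0.1825, 0.4053, 0.0100
  X=3: 0.4357, 0.1693, 0.4422
Sum of the 12 terms: H(X,Y) = 2.8108 bits

Marginal of X (row sums):
  P(X=0) = 0.013 + 0.196 + 0.198 = 0.407
  P(X=1) = 0.005 + 0.015 + 0.004 = 0.024
  P(X=2) = 0.039 + 0.146 + 0.001 = 0.186
  P(X=3) = 0.171 + 0.035 + 0.177 = 0.383
H(X) = -[0.407·log₂(0.407) + 0.024·log₂(0.024) + 0.186·log₂(0.186) + 0.383·log₂(0.383)]
  = 0.5278 + 0.1291 + 0.4514 + 0.5303 = 1.6386 bits

H(Y|X) = H(X,Y) - H(X) = 2.8108 - 1.6386 = 1.1722 bits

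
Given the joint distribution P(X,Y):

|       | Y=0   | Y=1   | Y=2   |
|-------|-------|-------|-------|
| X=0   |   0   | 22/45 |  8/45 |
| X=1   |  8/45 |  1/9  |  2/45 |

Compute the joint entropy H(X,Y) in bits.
1.9426 bits

H(X,Y) = -Σ_{x,y} P(x,y) log₂ P(x,y). Per-cell terms -P(x,y)·log₂P(x,y):
  X=0: 0.00000, 0.50474, 0.44300
  X=1: 0.44300, 0.35221, 0.19964
  (cells with P = 0 contribute 0)
Sum of the 6 terms: H(X,Y) = 1.9426 bits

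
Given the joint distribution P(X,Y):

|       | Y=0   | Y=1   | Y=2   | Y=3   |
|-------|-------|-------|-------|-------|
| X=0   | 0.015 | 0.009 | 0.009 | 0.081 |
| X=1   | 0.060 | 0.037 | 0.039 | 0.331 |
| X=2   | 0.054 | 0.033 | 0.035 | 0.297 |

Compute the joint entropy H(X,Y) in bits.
2.7162 bits

H(X,Y) = -Σ_{x,y} P(x,y) log₂ P(x,y). Per-cell terms -P(x,y)·log₂P(x,y):
  X=0: 0.09088, 0.06116, 0.06116, 0.29370
  X=1: 0.24353, 0.17598, 0.18253, 0.52798
  X=2: 0.22739, 0.16241, 0.16928, 0.52019
Sum of the 12 terms: H(X,Y) = 2.7162 bits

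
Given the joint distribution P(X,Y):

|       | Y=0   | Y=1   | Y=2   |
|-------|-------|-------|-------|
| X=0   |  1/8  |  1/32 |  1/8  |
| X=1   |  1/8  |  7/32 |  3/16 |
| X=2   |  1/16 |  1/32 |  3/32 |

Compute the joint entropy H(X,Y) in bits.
2.9401 bits

H(X,Y) = -Σ_{x,y} P(x,y) log₂ P(x,y). Per-cell terms -P(x,y)·log₂P(x,y):
  X=0: 0.37500, 0.15625, 0.37500
  X=1: 0.37500, 0.47964, 0.45282
  X=2: 0.25000, 0.15625, 0.32016
Sum of the 9 terms: H(X,Y) = 2.9401 bits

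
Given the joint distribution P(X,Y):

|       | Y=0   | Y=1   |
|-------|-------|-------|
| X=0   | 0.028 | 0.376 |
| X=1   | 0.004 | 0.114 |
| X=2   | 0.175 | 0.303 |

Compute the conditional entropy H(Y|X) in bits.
0.6250 bits

H(Y|X) = H(X,Y) - H(X)

H(X,Y) = -Σ_{x,y} P(x,y) log₂ P(x,y). Per-cell terms -P(x,y)·log₂P(x,y):
  X=0: 0.1444, 0.5306
  X=1: 0.0319, 0.3571
  X=2: 0.4401, 0.5220
Sum of the 6 terms: H(X,Y) = 2.0261 bits

Marginal of X (row sums):
  P(X=0) = 0.028 + 0.376 = 0.404
  P(X=1) = 0.004 + 0.114 = 0.118
  P(X=2) = 0.175 + 0.303 = 0.478
H(X) = -[0.404·log₂(0.404) + 0.118·log₂(0.118) + 0.478·log₂(0.478)]
  = 0.5283 + 0.3638 + 0.5090 = 1.4011 bits

H(Y|X) = H(X,Y) - H(X) = 2.0261 - 1.4011 = 0.6250 bits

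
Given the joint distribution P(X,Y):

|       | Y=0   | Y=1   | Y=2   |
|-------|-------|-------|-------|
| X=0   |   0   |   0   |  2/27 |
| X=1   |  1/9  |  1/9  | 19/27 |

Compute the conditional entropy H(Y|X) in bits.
0.9584 bits

H(Y|X) = H(X,Y) - H(X)

H(X,Y) = -Σ_{x,y} P(x,y) log₂ P(x,y). Per-cell terms -P(x,y)·log₂P(x,y):
  X=0: 0.000000, 0.000000, 0.278140
  X=1: 0.352214, 0.352214, 0.356750
  (cells with P = 0 contribute 0)
Sum of the 6 terms: H(X,Y) = 1.33932 bits

Marginal of X (row sums):
  P(X=0) = 0 + 0 + 2/27 = 2/27
  P(X=1) = 1/9 + 1/9 + 19/27 = 25/27
H(X) = -[(2/27)·log₂(2/27) + (25/27)·log₂(25/27)]
  = 0.278140 + 0.102807 = 0.38095 bits

H(Y|X) = H(X,Y) - H(X) = 1.33932 - 0.38095 = 0.9584 bits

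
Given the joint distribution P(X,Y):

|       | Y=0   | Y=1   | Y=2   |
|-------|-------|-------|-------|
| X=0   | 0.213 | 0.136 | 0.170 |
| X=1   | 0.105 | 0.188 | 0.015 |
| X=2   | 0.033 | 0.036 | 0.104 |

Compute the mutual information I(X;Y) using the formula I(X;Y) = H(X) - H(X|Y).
0.1691 bits

I(X;Y) = H(X) - H(X|Y)

Marginal of X (row sums):
  P(X=0) = 0.213 + 0.136 + 0.170 = 0.519
  P(X=1) = 0.105 + 0.188 + 0.015 = 0.308
  P(X=2) = 0.033 + 0.036 + 0.104 = 0.173
H(X) = -[0.519·log₂(0.519) + 0.308·log₂(0.308) + 0.173·log₂(0.173)]
  = 0.4910745 + 0.5232913 + 0.4378900 = 1.452256 bits

Marginal of Y (column sums):
  P(Y=0) = 0.213 + 0.105 + 0.033 = 0.351
  P(Y=1) = 0.136 + 0.188 + 0.036 = 0.360
  P(Y=2) = 0.170 + 0.015 + 0.104 = 0.289
H(X|Y) = Σ_y P(y)·H(X|Y=y):
  Y=0: P(Y=0) = 0.351, P(X|Y=0) = (71/117, 35/117, 11/117) → H(X|Y=0) = 1.2788203
  Y=1: P(Y=1) = 0.360, P(X|Y=1) = (17/45, 47/90, 1/10) → H(X|Y=1) = 1.3522005
  Y=2: P(Y=2) = 0.289, P(X|Y=2) = (10/17, 15/289, 104/289) → H(X|Y=2) = 1.2024497
H(X|Y) = 0.351·1.2788203 + 0.360·1.3522005 + 0.289·1.2024497 = 1.283166 bits

I(X;Y) = H(X) - H(X|Y) = 1.452256 - 1.283166 = 0.1691 bits

Cross-check via I(X;Y) = H(X) + H(Y) - H(X,Y): computing H(Y) from the column sums and H(X,Y) from the 9 cells in the same way gives H(Y) = 1.578344 bits and H(X,Y) = 2.861510 bits, so
I(X;Y) = 1.452256 + 1.578344 - 2.861510 = 0.1691 bits ✓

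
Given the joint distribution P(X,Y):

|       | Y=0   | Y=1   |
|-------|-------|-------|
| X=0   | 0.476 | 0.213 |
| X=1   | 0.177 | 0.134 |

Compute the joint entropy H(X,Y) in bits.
1.8157 bits

H(X,Y) = -Σ_{x,y} P(x,y) log₂ P(x,y). Per-cell terms -P(x,y)·log₂P(x,y):
  X=0: 0.50978, 0.47522
  X=1: 0.44218, 0.38856
Sum of the 4 terms: H(X,Y) = 1.8157 bits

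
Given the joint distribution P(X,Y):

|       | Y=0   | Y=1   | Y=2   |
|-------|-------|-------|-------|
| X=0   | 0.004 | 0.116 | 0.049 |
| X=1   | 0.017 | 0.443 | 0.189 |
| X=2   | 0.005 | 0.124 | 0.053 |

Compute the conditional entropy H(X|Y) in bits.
1.2856 bits

H(X|Y) = H(X,Y) - H(Y)

H(X,Y) = -Σ_{x,y} P(x,y) log₂ P(x,y). Per-cell terms -P(x,y)·log₂P(x,y):
  X=0: 0.0319, 0.3605, 0.2132
  X=1: 0.0999, 0.5204, 0.4543
  X=2: 0.0382, 0.3734, 0.2246
Sum of the 9 terms: H(X,Y) = 2.3164 bits

Marginal of Y (column sums):
  P(Y=0) = 0.004 + 0.017 + 0.005 = 0.026
  P(Y=1) = 0.116 + 0.443 + 0.124 = 0.683
  P(Y=2) = 0.049 + 0.189 + 0.053 = 0.291
H(Y) = -[0.026·log₂(0.026) + 0.683·log₂(0.683) + 0.291·log₂(0.291)]
  = 0.1369 + 0.3757 + 0.5182 = 1.0308 bits

H(X|Y) = H(X,Y) - H(Y) = 2.3164 - 1.0308 = 1.2856 bits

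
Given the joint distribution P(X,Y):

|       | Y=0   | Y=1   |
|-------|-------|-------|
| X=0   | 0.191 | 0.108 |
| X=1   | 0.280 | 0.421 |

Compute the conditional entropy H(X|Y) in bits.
0.8451 bits

H(X|Y) = H(X,Y) - H(Y)

H(X,Y) = -Σ_{x,y} P(x,y) log₂ P(x,y). Per-cell terms -P(x,y)·log₂P(x,y):
  X=0: 0.45618, 0.34678
  X=1: 0.51422, 0.52545
Sum of the 4 terms: H(X,Y) = 1.84263 bits

Marginal of Y (column sums):
  P(Y=0) = 0.191 + 0.280 = 0.471
  P(Y=1) = 0.108 + 0.421 = 0.529
H(Y) = -[0.471·log₂(0.471) + 0.529·log₂(0.529)]
  = 0.51160 + 0.48597 = 0.99757 bits

H(X|Y) = H(X,Y) - H(Y) = 1.84263 - 0.99757 = 0.8451 bits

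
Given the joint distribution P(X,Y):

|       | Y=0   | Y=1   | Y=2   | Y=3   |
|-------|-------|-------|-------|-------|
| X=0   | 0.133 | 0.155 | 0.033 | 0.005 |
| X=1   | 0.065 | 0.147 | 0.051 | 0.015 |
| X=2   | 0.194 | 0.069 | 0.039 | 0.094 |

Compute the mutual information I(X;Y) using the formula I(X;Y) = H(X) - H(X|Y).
0.1534 bits

I(X;Y) = H(X) - H(X|Y)

Marginal of X (row sums):
  P(X=0) = 0.133 + 0.155 + 0.033 + 0.005 = 0.326
  P(X=1) = 0.065 + 0.147 + 0.051 + 0.015 = 0.278
  P(X=2) = 0.194 + 0.069 + 0.039 + 0.094 = 0.396
H(X) = -[0.326·log₂(0.326) + 0.278·log₂(0.278) + 0.396·log₂(0.396)]
  = 0.52716 + 0.51342 + 0.52923 = 1.56981 bits

Marginal of Y (column sums):
  P(Y=0) = 0.133 + 0.065 + 0.194 = 0.392
  P(Y=1) = 0.155 + 0.147 + 0.069 = 0.371
  P(Y=2) = 0.033 + 0.051 + 0.039 = 0.123
  P(Y=3) = 0.005 + 0.015 + 0.094 = 0.114
H(X|Y) = Σ_y P(y)·H(X|Y=y):
  Y=0: P(Y=0) = 0.392, P(X|Y=0) = (19/56, 65/392, 97/196) → H(X|Y=0) = 1.46117
  Y=1: P(Y=1) = 0.371, P(X|Y=1) = (155/371, 21/53, 69/371) → H(X|Y=1) = 1.50660
  Y=2: P(Y=2) = 0.123, P(X|Y=2) = (11/41, 17/41, 13/41) → H(X|Y=2) = 1.56130
  Y=3: P(Y=3) = 0.114, P(X|Y=3) = (5/114, 5/38, 47/57) → H(X|Y=3) = 0.81233
H(X|Y) = 0.392·1.46117 + 0.371·1.50660 + 0.123·1.56130 + 0.114·0.81233 = 1.41637 bits

I(X;Y) = H(X) - H(X|Y) = 1.56981 - 1.41637 = 0.1534 bits

Cross-check via I(X;Y) = H(X) + H(Y) - H(X,Y): computing H(Y) from the column sums and H(X,Y) from the 12 cells in the same way gives H(Y) = 1.78935 bits and H(X,Y) = 3.20572 bits, so
I(X;Y) = 1.56981 + 1.78935 - 3.20572 = 0.1534 bits ✓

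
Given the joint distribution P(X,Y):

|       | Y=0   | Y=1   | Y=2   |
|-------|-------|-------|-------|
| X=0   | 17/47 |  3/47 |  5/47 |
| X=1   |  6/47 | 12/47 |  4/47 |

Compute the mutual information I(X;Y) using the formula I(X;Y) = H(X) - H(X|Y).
0.1717 bits

I(X;Y) = H(X) - H(X|Y)

Marginal of X (row sums):
  P(X=0) = 17/47 + 3/47 + 5/47 = 25/47
  P(X=1) = 6/47 + 12/47 + 4/47 = 22/47
H(X) = -[(25/47)·log₂(25/47) + (22/47)·log₂(22/47)]
  = 0.48443 + 0.51263 = 0.9971 bits

Marginal of Y (column sums):
  P(Y=0) = 17/47 + 6/47 = 23/47
  P(Y=1) = 3/47 + 12/47 = 15/47
  P(Y=2) = 5/47 + 4/47 = 9/47
H(X|Y) = Σ_y P(y)·H(X|Y=y):
  Y=0: P(Y=0) = 23/47, P(X|Y=0) = (17/23, 6/23) → H(X|Y=0) = 0.82806
  Y=1: P(Y=1) = 15/47, P(X|Y=1) = (1/5, 4/5) → H(X|Y=1) = 0.72193
  Y=2: P(Y=2) = 9/47, P(X|Y=2) = (5/9, 4/9) → H(X|Y=2) = 0.99108
H(X|Y) = (23/47)·0.82806 + (15/47)·0.72193 + (9/47)·0.99108 = 0.8254 bits

I(X;Y) = H(X) - H(X|Y) = 0.9971 - 0.8254 = 0.1717 bits

Cross-check via I(X;Y) = H(X) + H(Y) - H(X,Y): computing H(Y) from the column sums and H(X,Y) from the 6 cells in the same way gives H(Y) = 1.4870 bits and H(X,Y) = 2.3124 bits, so
I(X;Y) = 0.9971 + 1.4870 - 2.3124 = 0.1717 bits ✓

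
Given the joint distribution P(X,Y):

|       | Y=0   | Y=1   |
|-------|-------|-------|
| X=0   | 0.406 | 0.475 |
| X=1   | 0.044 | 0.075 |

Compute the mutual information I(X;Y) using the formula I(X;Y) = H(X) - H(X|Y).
0.0026 bits

I(X;Y) = H(X) - H(X|Y)

Marginal of X (row sums):
  P(X=0) = 0.406 + 0.475 = 0.881
  P(X=1) = 0.044 + 0.075 = 0.119
H(X) = -[0.881·log₂(0.881) + 0.119·log₂(0.119)]
  = 0.16103 + 0.36545 = 0.5265 bits

Marginal of Y (column sums):
  P(Y=0) = 0.406 + 0.044 = 0.450
  P(Y=1) = 0.475 + 0.075 = 0.550
H(X|Y) = Σ_y P(y)·H(X|Y=y):
  Y=0: P(Y=0) = 0.450, P(X|Y=0) = (203/225, 22/225) → H(X|Y=0) = 0.46191
  Y=1: P(Y=1) = 0.550, P(X|Y=1) = (19/22, 3/22) → H(X|Y=1) = 0.57464
H(X|Y) = 0.450·0.46191 + 0.550·0.57464 = 0.5239 bits

I(X;Y) = H(X) - H(X|Y) = 0.5265 - 0.5239 = 0.0026 bits

Cross-check via I(X;Y) = H(X) + H(Y) - H(X,Y): computing H(Y) from the column sums and H(X,Y) from the 4 cells in the same way gives H(Y) = 0.9928 bits and H(X,Y) = 1.5167 bits, so
I(X;Y) = 0.5265 + 0.9928 - 1.5167 = 0.0026 bits ✓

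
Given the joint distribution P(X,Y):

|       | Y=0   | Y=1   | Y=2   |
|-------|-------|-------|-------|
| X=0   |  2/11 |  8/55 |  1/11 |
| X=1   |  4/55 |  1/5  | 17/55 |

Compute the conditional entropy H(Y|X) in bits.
1.4486 bits

H(Y|X) = H(X,Y) - H(X)

H(X,Y) = -Σ_{x,y} P(x,y) log₂ P(x,y). Per-cell terms -P(x,y)·log₂P(x,y):
  X=0: 0.44717, 0.40456, 0.31449
  X=1: 0.27501, 0.46439, 0.52357
Sum of the 6 terms: H(X,Y) = 2.4292 bits

Marginal of X (row sums):
  P(X=0) = 2/11 + 8/55 + 1/11 = 23/55
  P(X=1) = 4/55 + 1/5 + 17/55 = 32/55
H(X) = -[(23/55)·log₂(23/55) + (32/55)·log₂(32/55)]
  = 0.52599 + 0.45461 = 0.9806 bits

H(Y|X) = H(X,Y) - H(X) = 2.4292 - 0.9806 = 1.4486 bits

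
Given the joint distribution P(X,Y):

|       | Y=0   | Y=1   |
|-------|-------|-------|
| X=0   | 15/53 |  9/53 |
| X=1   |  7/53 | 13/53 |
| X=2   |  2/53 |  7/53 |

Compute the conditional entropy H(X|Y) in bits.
1.4034 bits

H(X|Y) = H(X,Y) - H(Y)

H(X,Y) = -Σ_{x,y} P(x,y) log₂ P(x,y). Per-cell terms -P(x,y)·log₂P(x,y):
  X=0: 0.51539, 0.43438
  X=1: 0.38574, 0.49731
  X=2: 0.17841, 0.38574
Sum of the 6 terms: H(X,Y) = 2.3970 bits

Marginal of Y (column sums):
  P(Y=0) = 15/53 + 7/53 + 2/53 = 24/53
  P(Y=1) = 9/53 + 13/53 + 7/53 = 29/53
H(Y) = -[(24/53)·log₂(24/53) + (29/53)·log₂(29/53)]
  = 0.51757 + 0.47600 = 0.9936 bits

H(X|Y) = H(X,Y) - H(Y) = 2.3970 - 0.9936 = 1.4034 bits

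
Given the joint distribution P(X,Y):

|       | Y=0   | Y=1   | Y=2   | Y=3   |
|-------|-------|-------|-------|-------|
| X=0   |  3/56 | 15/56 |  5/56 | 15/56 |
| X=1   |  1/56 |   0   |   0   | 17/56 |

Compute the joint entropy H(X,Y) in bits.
2.1813 bits

H(X,Y) = -Σ_{x,y} P(x,y) log₂ P(x,y). Per-cell terms -P(x,y)·log₂P(x,y):
  X=0: 0.22620, 0.50905, 0.31120, 0.50905
  X=1: 0.10370, 0.00000, 0.00000, 0.52211
  (cells with P = 0 contribute 0)
Sum of the 8 terms: H(X,Y) = 2.1813 bits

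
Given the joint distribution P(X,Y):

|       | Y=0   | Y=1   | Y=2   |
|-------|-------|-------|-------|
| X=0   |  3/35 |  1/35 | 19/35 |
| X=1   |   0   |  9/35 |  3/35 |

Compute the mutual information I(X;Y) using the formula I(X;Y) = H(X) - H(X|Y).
0.4323 bits

I(X;Y) = H(X) - H(X|Y)

Marginal of X (row sums):
  P(X=0) = 3/35 + 1/35 + 19/35 = 23/35
  P(X=1) = 0 + 9/35 + 3/35 = 12/35
H(X) = -[(23/35)·log₂(23/35) + (12/35)·log₂(12/35)]
  = 0.3980 + 0.5295 = 0.9275 bits

Marginal of Y (column sums):
  P(Y=0) = 3/35 + 0 = 3/35
  P(Y=1) = 1/35 + 9/35 = 2/7
  P(Y=2) = 19/35 + 3/35 = 22/35
H(X|Y) = Σ_y P(y)·H(X|Y=y):
  Y=0: P(Y=0) = 3/35, P(X|Y=0) = (1, 0) → H(X|Y=0) = 0.0000
  Y=1: P(Y=1) = 2/7, P(X|Y=1) = (1/10, 9/10) → H(X|Y=1) = 0.4690
  Y=2: P(Y=2) = 22/35, P(X|Y=2) = (19/22, 3/22) → H(X|Y=2) = 0.5746
H(X|Y) = (3/35)·0.0000 + (2/7)·0.4690 + (22/35)·0.5746 = 0.4952 bits

I(X;Y) = H(X) - H(X|Y) = 0.9275 - 0.4952 = 0.4323 bits

Cross-check via I(X;Y) = H(X) + H(Y) - H(X,Y): computing H(Y) from the column sums and H(X,Y) from the 6 cells in the same way gives H(Y) = 1.2412 bits and H(X,Y) = 1.7364 bits, so
I(X;Y) = 0.9275 + 1.2412 - 1.7364 = 0.4323 bits ✓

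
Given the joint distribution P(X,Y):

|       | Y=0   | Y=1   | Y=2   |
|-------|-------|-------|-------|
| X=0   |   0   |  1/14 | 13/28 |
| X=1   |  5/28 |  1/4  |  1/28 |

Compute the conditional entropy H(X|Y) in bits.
0.4313 bits

H(X|Y) = H(X,Y) - H(Y)

H(X,Y) = -Σ_{x,y} P(x,y) log₂ P(x,y). Per-cell terms -P(x,y)·log₂P(x,y):
  X=0: 0.0000, 0.2720, 0.5139
  X=1: 0.4438, 0.5000, 0.1717
  (cells with P = 0 contribute 0)
Sum of the 6 terms: H(X,Y) = 1.9014 bits

Marginal of Y (column sums):
  P(Y=0) = 0 + 5/28 = 5/28
  P(Y=1) = 1/14 + 1/4 = 9/28
  P(Y=2) = 13/28 + 1/28 = 1/2
H(Y) = -[(5/28)·log₂(5/28) + (9/28)·log₂(9/28) + (1/2)·log₂(1/2)]
  = 0.4438 + 0.5263 + 0.5000 = 1.4701 bits

H(X|Y) = H(X,Y) - H(Y) = 1.9014 - 1.4701 = 0.4313 bits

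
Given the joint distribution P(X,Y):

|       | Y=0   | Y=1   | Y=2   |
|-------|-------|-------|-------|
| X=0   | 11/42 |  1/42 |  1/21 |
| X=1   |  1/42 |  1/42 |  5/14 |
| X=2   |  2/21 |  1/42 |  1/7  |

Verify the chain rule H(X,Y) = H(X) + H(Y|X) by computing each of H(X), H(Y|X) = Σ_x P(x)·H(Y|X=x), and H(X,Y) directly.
H(X) = 1.5627 bits, H(Y|X) = 0.9209 bits, H(X,Y) = 2.4836 bits

Marginal of X (row sums):
  P(X=0) = 11/42 + 1/42 + 1/21 = 1/3
  P(X=1) = 1/42 + 1/42 + 5/14 = 17/42
  P(X=2) = 2/21 + 1/42 + 1/7 = 11/42
H(X) = -[(1/3)·log₂(1/3) + (17/42)·log₂(17/42) + (11/42)·log₂(11/42)]
  = 0.52832 + 0.52816 + 0.50623 = 1.5627 bits

H(Y|X) = Σ_x P(x)·H(Y|X=x):
  X=0: P(X=0) = 1/3, P(Y|X=0) = (11/14, 1/14, 1/7) → H(Y|X=0) = 0.94637
  X=1: P(X=1) = 17/42, P(Y|X=1) = (1/17, 1/17, 15/17) → H(Y|X=1) = 0.64021
  X=2: P(X=2) = 11/42, P(Y|X=2) = (4/11, 1/11, 6/11) → H(Y|X=2) = 1.32218
H(Y|X) = (1/3)·0.94637 + (17/42)·0.64021 + (11/42)·1.32218 = 0.9209 bits

H(X,Y) = -Σ_{x,y} P(x,y) log₂ P(x,y). Per-cell terms -P(x,y)·log₂P(x,y):
  X=0: 0.50623, 0.12839, 0.20916
  X=1: 0.12839, 0.12839, 0.53051
  X=2: 0.32308, 0.12839, 0.40105
Sum of the 9 terms: H(X,Y) = 2.4836 bits

Chain rule check:
  H(X) + H(Y|X) = 1.5627 + 0.9209 = 2.4836 bits
  H(X,Y) = 2.4836 bits
✓ Chain rule verified.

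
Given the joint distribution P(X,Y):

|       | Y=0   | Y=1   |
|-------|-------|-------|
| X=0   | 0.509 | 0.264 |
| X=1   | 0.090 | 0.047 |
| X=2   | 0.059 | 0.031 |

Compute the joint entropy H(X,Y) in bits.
1.9194 bits

H(X,Y) = -Σ_{x,y} P(x,y) log₂ P(x,y). Per-cell terms -P(x,y)·log₂P(x,y):
  X=0: 0.4959, 0.5072
  X=1: 0.3127, 0.2073
  X=2: 0.2409, 0.1554
Sum of the 6 terms: H(X,Y) = 1.9194 bits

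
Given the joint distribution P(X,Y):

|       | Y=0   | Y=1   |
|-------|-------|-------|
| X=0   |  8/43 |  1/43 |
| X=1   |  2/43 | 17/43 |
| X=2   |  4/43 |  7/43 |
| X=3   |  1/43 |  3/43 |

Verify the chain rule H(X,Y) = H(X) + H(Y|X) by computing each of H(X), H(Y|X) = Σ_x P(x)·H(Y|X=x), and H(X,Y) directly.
H(X) = 1.8148 bits, H(Y|X) = 0.6372 bits, H(X,Y) = 2.4520 bits

Marginal of X (row sums):
  P(X=0) = 8/43 + 1/43 = 9/43
  P(X=1) = 2/43 + 17/43 = 19/43
  P(X=2) = 4/43 + 7/43 = 11/43
  P(X=3) = 1/43 + 3/43 = 4/43
H(X) = -[(9/43)·log₂(9/43) + (19/43)·log₂(19/43) + (11/43)·log₂(11/43) + (4/43)·log₂(4/43)]
  = 0.47226 + 0.52066 + 0.50314 + 0.31872 = 1.8148 bits

H(Y|X) = Σ_x P(x)·H(Y|X=x):
  X=0: P(X=0) = 9/43, P(Y|X=0) = (8/9, 1/9) → H(Y|X=0) = 0.50326
  X=1: P(X=1) = 19/43, P(Y|X=1) = (2/19, 17/19) → H(Y|X=1) = 0.48546
  X=2: P(X=2) = 11/43, P(Y|X=2) = (4/11, 7/11) → H(Y|X=2) = 0.94566
  X=3: P(X=3) = 4/43, P(Y|X=3) = (1/4, 3/4) → H(Y|X=3) = 0.81128
H(Y|X) = (9/43)·0.50326 + (19/43)·0.48546 + (11/43)·0.94566 + (4/43)·0.81128 = 0.6372 bits

H(X,Y) = -Σ_{x,y} P(x,y) log₂ P(x,y). Per-cell terms -P(x,y)·log₂P(x,y):
  X=0: 0.45140, 0.12619
  X=1: 0.20587, 0.52929
  X=2: 0.31872, 0.42633
  X=3: 0.12619, 0.26800
Sum of the 8 terms: H(X,Y) = 2.4520 bits

Chain rule check:
  H(X) + H(Y|X) = 1.8148 + 0.6372 = 2.4520 bits
  H(X,Y) = 2.4520 bits
✓ Chain rule verified.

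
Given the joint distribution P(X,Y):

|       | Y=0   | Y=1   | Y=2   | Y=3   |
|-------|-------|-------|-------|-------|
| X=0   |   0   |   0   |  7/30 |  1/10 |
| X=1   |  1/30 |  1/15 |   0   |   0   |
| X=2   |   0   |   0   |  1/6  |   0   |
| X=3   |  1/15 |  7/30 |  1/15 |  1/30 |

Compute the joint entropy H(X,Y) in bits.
2.8513 bits

H(X,Y) = -Σ_{x,y} P(x,y) log₂ P(x,y). Per-cell terms -P(x,y)·log₂P(x,y):
  X=0: 0.00000, 0.00000, 0.48989, 0.33219
  X=1: 0.16356, 0.26046, 0.00000, 0.00000
  X=2: 0.00000, 0.00000, 0.43083, 0.00000
  X=3: 0.26046, 0.48989, 0.26046, 0.16356
  (cells with P = 0 contribute 0)
Sum of the 16 terms: H(X,Y) = 2.8513 bits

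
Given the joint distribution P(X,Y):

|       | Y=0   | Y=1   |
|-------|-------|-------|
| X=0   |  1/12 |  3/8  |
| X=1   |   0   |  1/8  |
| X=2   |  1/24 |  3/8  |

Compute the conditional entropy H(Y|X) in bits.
0.5089 bits

H(Y|X) = H(X,Y) - H(X)

H(X,Y) = -Σ_{x,y} P(x,y) log₂ P(x,y). Per-cell terms -P(x,y)·log₂P(x,y):
  X=0: 0.29875, 0.53064
  X=1: 0.00000, 0.37500
  X=2: 0.19104, 0.53064
  (cells with P = 0 contribute 0)
Sum of the 6 terms: H(X,Y) = 1.92607 bits

Marginal of X (row sums):
  P(X=0) = 1/12 + 3/8 = 11/24
  P(X=1) = 0 + 1/8 = 1/8
  P(X=2) = 1/24 + 3/8 = 5/12
H(X) = -[(11/24)·log₂(11/24) + (1/8)·log₂(1/8) + (5/12)·log₂(5/12)]
  = 0.51587 + 0.37500 + 0.52626 = 1.41713 bits

H(Y|X) = H(X,Y) - H(X) = 1.92607 - 1.41713 = 0.5089 bits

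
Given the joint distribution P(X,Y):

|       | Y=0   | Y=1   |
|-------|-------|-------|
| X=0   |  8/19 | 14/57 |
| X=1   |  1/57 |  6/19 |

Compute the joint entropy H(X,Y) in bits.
1.6504 bits

H(X,Y) = -Σ_{x,y} P(x,y) log₂ P(x,y). Per-cell terms -P(x,y)·log₂P(x,y):
  X=0: 0.52544, 0.49750
  X=1: 0.10233, 0.52515
Sum of the 4 terms: H(X,Y) = 1.6504 bits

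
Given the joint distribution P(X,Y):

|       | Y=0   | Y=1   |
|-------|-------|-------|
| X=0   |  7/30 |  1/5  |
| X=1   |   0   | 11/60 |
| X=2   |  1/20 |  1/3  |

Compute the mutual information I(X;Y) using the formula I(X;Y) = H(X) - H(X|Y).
0.2143 bits

I(X;Y) = H(X) - H(X|Y)

Marginal of X (row sums):
  P(X=0) = 7/30 + 1/5 = 13/30
  P(X=1) = 0 + 11/60 = 11/60
  P(X=2) = 1/20 + 1/3 = 23/60
H(X) = -[(13/30)·log₂(13/30) + (11/60)·log₂(11/60) + (23/60)·log₂(23/60)]
  = 0.522795 + 0.448701 + 0.530276 = 1.50177 bits

Marginal of Y (column sums):
  P(Y=0) = 7/30 + 0 + 1/20 = 17/60
  P(Y=1) = 1/5 + 11/60 + 1/3 = 43/60
H(X|Y) = Σ_y P(y)·H(X|Y=y):
  Y=0: P(Y=0) = 17/60, P(X|Y=0) = (14/17, 0, 3/17) → H(X|Y=0) = 0.672295
  Y=1: P(Y=1) = 43/60, P(X|Y=1) = (12/43, 11/43, 20/43) → H(X|Y=1) = 1.530640
H(X|Y) = (17/60)·0.672295 + (43/60)·1.530640 = 1.28744 bits

I(X;Y) = H(X) - H(X|Y) = 1.50177 - 1.28744 = 0.2143 bits

Cross-check via I(X;Y) = H(X) + H(Y) - H(X,Y): computing H(Y) from the column sums and H(X,Y) from the 6 cells in the same way gives H(Y) = 0.85995 bits and H(X,Y) = 2.14740 bits, so
I(X;Y) = 1.50177 + 0.85995 - 2.14740 = 0.2143 bits ✓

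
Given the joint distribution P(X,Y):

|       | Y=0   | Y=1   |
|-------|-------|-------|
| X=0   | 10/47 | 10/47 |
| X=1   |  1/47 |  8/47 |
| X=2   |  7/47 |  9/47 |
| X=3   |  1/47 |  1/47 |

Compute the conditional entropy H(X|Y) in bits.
1.6319 bits

H(X|Y) = H(X,Y) - H(Y)

H(X,Y) = -Σ_{x,y} P(x,y) log₂ P(x,y). Per-cell terms -P(x,y)·log₂P(x,y):
  X=0: 0.47503420, 0.47503420
  X=1: 0.11818274, 0.43482363
  X=2: 0.40916250, 0.45663776
  X=3: 0.11818274, 0.11818274
Sum of the 8 terms: H(X,Y) = 2.6052405 bits

Marginal of Y (column sums):
  P(Y=0) = 10/47 + 1/47 + 7/47 + 1/47 = 19/47
  P(Y=1) = 10/47 + 8/47 + 9/47 + 1/47 = 28/47
H(Y) = -[(19/47)·log₂(19/47) + (28/47)·log₂(28/47)]
  = 0.52822480 + 0.44516064 = 0.9733854 bits

H(X|Y) = H(X,Y) - H(Y) = 2.6052405 - 0.9733854 = 1.6319 bits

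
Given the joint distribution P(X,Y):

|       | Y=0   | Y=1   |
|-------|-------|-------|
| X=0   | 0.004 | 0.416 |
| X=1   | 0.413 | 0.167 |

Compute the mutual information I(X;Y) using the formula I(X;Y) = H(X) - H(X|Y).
0.4451 bits

I(X;Y) = H(X) - H(X|Y)

Marginal of X (row sums):
  P(X=0) = 0.004 + 0.416 = 0.420
  P(X=1) = 0.413 + 0.167 = 0.580
H(X) = -[0.420·log₂(0.420) + 0.580·log₂(0.580)]
  = 0.525646 + 0.455808 = 0.98145 bits

Marginal of Y (column sums):
  P(Y=0) = 0.004 + 0.413 = 0.417
  P(Y=1) = 0.416 + 0.167 = 0.583
H(X|Y) = Σ_y P(y)·H(X|Y=y):
  Y=0: P(Y=0) = 0.417, P(X|Y=0) = (4/417, 413/417) → H(X|Y=0) = 0.078078
  Y=1: P(Y=1) = 0.583, P(X|Y=1) = (416/583, 167/583) → H(X|Y=1) = 0.864090
H(X|Y) = 0.417·0.078078 + 0.583·0.864090 = 0.53632 bits

I(X;Y) = H(X) - H(X|Y) = 0.98145 - 0.53632 = 0.4451 bits

Cross-check via I(X;Y) = H(X) + H(Y) - H(X,Y): computing H(Y) from the column sums and H(X,Y) from the 4 cells in the same way gives H(Y) = 0.98003 bits and H(X,Y) = 1.51635 bits, so
I(X;Y) = 0.98145 + 0.98003 - 1.51635 = 0.4451 bits ✓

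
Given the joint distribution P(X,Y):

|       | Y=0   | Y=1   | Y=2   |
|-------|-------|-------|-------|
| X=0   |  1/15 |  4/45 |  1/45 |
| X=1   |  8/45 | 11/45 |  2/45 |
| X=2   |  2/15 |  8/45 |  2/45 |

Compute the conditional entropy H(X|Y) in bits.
1.4849 bits

H(X|Y) = H(X,Y) - H(Y)

H(X,Y) = -Σ_{x,y} P(x,y) log₂ P(x,y). Per-cell terms -P(x,y)·log₂P(x,y):
  X=0: 0.26046, 0.31039, 0.12204
  X=1: 0.44300, 0.49681, 0.19964
  X=2: 0.38759, 0.44300, 0.19964
Sum of the 9 terms: H(X,Y) = 2.8626 bits

Marginal of Y (column sums):
  P(Y=0) = 1/15 + 8/45 + 2/15 = 17/45
  P(Y=1) = 4/45 + 11/45 + 8/45 = 23/45
  P(Y=2) = 1/45 + 2/45 + 2/45 = 1/9
H(Y) = -[(17/45)·log₂(17/45) + (23/45)·log₂(23/45) + (1/9)·log₂(1/9)]
  = 0.53055 + 0.49490 + 0.35221 = 1.3777 bits

H(X|Y) = H(X,Y) - H(Y) = 2.8626 - 1.3777 = 1.4849 bits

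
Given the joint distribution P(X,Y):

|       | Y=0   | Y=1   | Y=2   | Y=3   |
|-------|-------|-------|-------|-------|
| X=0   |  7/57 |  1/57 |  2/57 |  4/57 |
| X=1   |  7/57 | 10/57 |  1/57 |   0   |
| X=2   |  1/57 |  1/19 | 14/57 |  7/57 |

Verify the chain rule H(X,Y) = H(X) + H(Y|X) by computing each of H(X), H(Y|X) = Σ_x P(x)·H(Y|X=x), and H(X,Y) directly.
H(X) = 1.5442 bits, H(Y|X) = 1.4777 bits, H(X,Y) = 3.0218 bits

Marginal of X (row sums):
  P(X=0) = 7/57 + 1/57 + 2/57 + 4/57 = 14/57
  P(X=1) = 7/57 + 10/57 + 1/57 + 0 = 6/19
  P(X=2) = 1/57 + 1/19 + 14/57 + 7/57 = 25/57
H(X) = -[(14/57)·log₂(14/57) + (6/19)·log₂(6/19) + (25/57)·log₂(25/57)]
  = 0.49750 + 0.52515 + 0.52151 = 1.5442 bits

H(Y|X) = Σ_x P(x)·H(Y|X=x):
  X=0: P(X=0) = 14/57, P(Y|X=0) = (1/2, 1/14, 1/7, 2/7) → H(Y|X=0) = 1.68939
  X=1: P(X=1) = 6/19, P(Y|X=1) = (7/18, 5/9, 1/18, 0) → H(Y|X=1) = 1.23266
  X=2: P(X=2) = 25/57, P(Y|X=2) = (1/25, 3/25, 14/25, 7/25) → H(Y|X=2) = 1.53548
H(Y|X) = (14/57)·1.68939 + (6/19)·1.23266 + (25/57)·1.53548 = 1.4777 bits

H(X,Y) = -Σ_{x,y} P(x,y) log₂ P(x,y). Per-cell terms -P(x,y)·log₂P(x,y):
  X=0: 0.37156, 0.10233, 0.16958, 0.26897
  X=1: 0.37156, 0.44052, 0.10233, 0.00000
  X=2: 0.10233, 0.22358, 0.49750, 0.37156
  (cells with P = 0 contribute 0)
Sum of the 12 terms: H(X,Y) = 3.0218 bits

Chain rule check:
  H(X) + H(Y|X) = 1.5442 + 1.4777 = 3.0219 bits
  H(X,Y) = 3.0218 bits
✓ Chain rule verified (Δ = 0.0001 is 4-dp rounding noise: each of the three values was rounded independently).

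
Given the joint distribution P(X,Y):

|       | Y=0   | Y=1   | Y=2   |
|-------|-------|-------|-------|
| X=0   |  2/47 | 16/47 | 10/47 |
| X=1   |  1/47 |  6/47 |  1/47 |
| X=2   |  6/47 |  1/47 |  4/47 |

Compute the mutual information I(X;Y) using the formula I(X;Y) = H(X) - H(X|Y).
0.2440 bits

I(X;Y) = H(X) - H(X|Y)

Marginal of X (row sums):
  P(X=0) = 2/47 + 16/47 + 10/47 = 28/47
  P(X=1) = 1/47 + 6/47 + 1/47 = 8/47
  P(X=2) = 6/47 + 1/47 + 4/47 = 11/47
H(X) = -[(28/47)·log₂(28/47) + (8/47)·log₂(8/47) + (11/47)·log₂(11/47)]
  = 0.44516 + 0.43482 + 0.49036 = 1.3703 bits

Marginal of Y (column sums):
  P(Y=0) = 2/47 + 1/47 + 6/47 = 9/47
  P(Y=1) = 16/47 + 6/47 + 1/47 = 23/47
  P(Y=2) = 10/47 + 1/47 + 4/47 = 15/47
H(X|Y) = Σ_y P(y)·H(X|Y=y):
  Y=0: P(Y=0) = 9/47, P(X|Y=0) = (2/9, 1/9, 2/3) → H(X|Y=0) = 1.22439
  Y=1: P(Y=1) = 23/47, P(X|Y=1) = (16/23, 6/23, 1/23) → H(X|Y=1) = 1.06662
  Y=2: P(Y=2) = 15/47, P(X|Y=2) = (2/3, 1/15, 4/15) → H(X|Y=2) = 1.15894
H(X|Y) = (9/47)·1.22439 + (23/47)·1.06662 + (15/47)·1.15894 = 1.1263 bits

I(X;Y) = H(X) - H(X|Y) = 1.3703 - 1.1263 = 0.2440 bits

Cross-check via I(X;Y) = H(X) + H(Y) - H(X,Y): computing H(Y) from the column sums and H(X,Y) from the 9 cells in the same way gives H(Y) = 1.4870 bits and H(X,Y) = 2.6133 bits, so
I(X;Y) = 1.3703 + 1.4870 - 2.6133 = 0.2440 bits ✓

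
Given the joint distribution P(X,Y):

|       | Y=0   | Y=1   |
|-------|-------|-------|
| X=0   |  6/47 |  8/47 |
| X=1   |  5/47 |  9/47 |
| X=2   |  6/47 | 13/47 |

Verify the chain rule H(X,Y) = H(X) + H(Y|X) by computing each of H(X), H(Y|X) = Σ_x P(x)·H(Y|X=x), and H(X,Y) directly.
H(X) = 1.5691 bits, H(Y|X) = 0.9373 bits, H(X,Y) = 2.5064 bits

Marginal of X (row sums):
  P(X=0) = 6/47 + 8/47 = 14/47
  P(X=1) = 5/47 + 9/47 = 14/47
  P(X=2) = 6/47 + 13/47 = 19/47
H(X) = -[(14/47)·log₂(14/47) + (14/47)·log₂(14/47) + (19/47)·log₂(19/47)]
  = 0.52045 + 0.52045 + 0.52822 = 1.5691 bits

H(Y|X) = Σ_x P(x)·H(Y|X=x):
  X=0: P(X=0) = 14/47, P(Y|X=0) = (3/7, 4/7) → H(Y|X=0) = 0.98523
  X=1: P(X=1) = 14/47, P(Y|X=1) = (5/14, 9/14) → H(Y|X=1) = 0.94029
  X=2: P(X=2) = 19/47, P(Y|X=2) = (6/19, 13/19) → H(Y|X=2) = 0.89974
H(Y|X) = (14/47)·0.98523 + (14/47)·0.94029 + (19/47)·0.89974 = 0.9373 bits

H(X,Y) = -Σ_{x,y} P(x,y) log₂ P(x,y). Per-cell terms -P(x,y)·log₂P(x,y):
  X=0: 0.37910, 0.43482
  X=1: 0.34390, 0.45664
  X=2: 0.37910, 0.51285
Sum of the 6 terms: H(X,Y) = 2.5064 bits

Chain rule check:
  H(X) + H(Y|X) = 1.5691 + 0.9373 = 2.5064 bits
  H(X,Y) = 2.5064 bits
✓ Chain rule verified.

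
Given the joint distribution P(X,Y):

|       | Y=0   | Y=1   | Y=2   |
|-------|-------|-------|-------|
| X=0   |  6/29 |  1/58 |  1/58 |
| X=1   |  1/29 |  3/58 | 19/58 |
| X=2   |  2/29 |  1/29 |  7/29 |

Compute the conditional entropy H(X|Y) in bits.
1.2027 bits

H(X|Y) = H(X,Y) - H(Y)

H(X,Y) = -Σ_{x,y} P(x,y) log₂ P(x,y). Per-cell terms -P(x,y)·log₂P(x,y):
  X=0: 0.470280, 0.101000, 0.101000
  X=1: 0.167517, 0.221018, 0.527431
  X=2: 0.266068, 0.167517, 0.494979
Sum of the 9 terms: H(X,Y) = 2.51681 bits

Marginal of Y (column sums):
  P(Y=0) = 6/29 + 1/29 + 2/29 = 9/29
  P(Y=1) = 1/58 + 3/58 + 1/29 = 3/29
  P(Y=2) = 1/58 + 19/58 + 7/29 = 17/29
H(Y) = -[(9/29)·log₂(9/29) + (3/29)·log₂(3/29) + (17/29)·log₂(17/29)]
  = 0.523879 + 0.338588 + 0.451683 = 1.31415 bits

H(X|Y) = H(X,Y) - H(Y) = 2.51681 - 1.31415 = 1.2027 bits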